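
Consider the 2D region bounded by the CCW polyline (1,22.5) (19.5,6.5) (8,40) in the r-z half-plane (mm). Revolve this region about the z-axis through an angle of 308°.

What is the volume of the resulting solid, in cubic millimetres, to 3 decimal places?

Volume = 11126.513 mm³

Profile (r,z), 3 vertices: (1,22.5) (19.5,6.5) (8,40)
edge 0: (1,22.5)→(19.5,6.5)  cross = 1·6.5 − 19.5·22.5 = -432.2500; (r_i+r_j)·cross = 20.5·-432.2500 = -8861.1250
edge 1: (19.5,6.5)→(8,40)  cross = 19.5·40 − 8·6.5 = 728.0000; (r_i+r_j)·cross = 27.5·728.0000 = 20020.0000
edge 2: (8,40)→(1,22.5)  cross = 8·22.5 − 1·40 = 140.0000; (r_i+r_j)·cross = 9·140.0000 = 1260.0000
Σcross = 435.7500 → A = |Σcross|/2 = 217.8750 mm²
Σ(r_i+r_j)·cross = 12418.8750 → first moment M = |Σ|/6 = 2069.8125
R_c = M/A = 2069.8125/217.8750 = 9.5000 mm
θ = 308° = 5.375614 rad
V = θ·R_c·A = 5.375614·9.5000·217.8750 = 11126.513 mm³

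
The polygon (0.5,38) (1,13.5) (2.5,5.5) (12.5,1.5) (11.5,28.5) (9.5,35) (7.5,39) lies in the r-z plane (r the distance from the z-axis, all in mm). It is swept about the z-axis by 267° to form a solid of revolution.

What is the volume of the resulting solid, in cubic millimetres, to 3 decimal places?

Volume = 10673.020 mm³

Profile (r,z), 7 vertices: (0.5,38) (1,13.5) (2.5,5.5) (12.5,1.5) (11.5,28.5) (9.5,35) (7.5,39)
edge 0: (0.5,38)→(1,13.5)  cross = 0.5·13.5 − 1·38 = -31.2500; (r_i+r_j)·cross = 1.5·-31.2500 = -46.8750
edge 1: (1,13.5)→(2.5,5.5)  cross = 1·5.5 − 2.5·13.5 = -28.2500; (r_i+r_j)·cross = 3.5·-28.2500 = -98.8750
edge 2: (2.5,5.5)→(12.5,1.5)  cross = 2.5·1.5 − 12.5·5.5 = -65.0000; (r_i+r_j)·cross = 15·-65.0000 = -975.0000
edge 3: (12.5,1.5)→(11.5,28.5)  cross = 12.5·28.5 − 11.5·1.5 = 339.0000; (r_i+r_j)·cross = 24·339.0000 = 8136.0000
edge 4: (11.5,28.5)→(9.5,35)  cross = 11.5·35 − 9.5·28.5 = 131.7500; (r_i+r_j)·cross = 21·131.7500 = 2766.7500
edge 5: (9.5,35)→(7.5,39)  cross = 9.5·39 − 7.5·35 = 108.0000; (r_i+r_j)·cross = 17·108.0000 = 1836.0000
edge 6: (7.5,39)→(0.5,38)  cross = 7.5·38 − 0.5·39 = 265.5000; (r_i+r_j)·cross = 8·265.5000 = 2124.0000
Σcross = 719.7500 → A = |Σcross|/2 = 359.8750 mm²
Σ(r_i+r_j)·cross = 13742.0000 → first moment M = |Σ|/6 = 2290.3333
R_c = M/A = 2290.3333/359.8750 = 6.3642 mm
θ = 267° = 4.660029 rad
V = θ·R_c·A = 4.660029·6.3642·359.8750 = 10673.020 mm³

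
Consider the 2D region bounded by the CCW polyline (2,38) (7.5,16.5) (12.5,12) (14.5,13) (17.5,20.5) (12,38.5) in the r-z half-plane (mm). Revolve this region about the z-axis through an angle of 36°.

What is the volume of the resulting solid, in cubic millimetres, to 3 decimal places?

Volume = 1584.109 mm³

Profile (r,z), 6 vertices: (2,38) (7.5,16.5) (12.5,12) (14.5,13) (17.5,20.5) (12,38.5)
edge 0: (2,38)→(7.5,16.5)  cross = 2·16.5 − 7.5·38 = -252.0000; (r_i+r_j)·cross = 9.5·-252.0000 = -2394.0000
edge 1: (7.5,16.5)→(12.5,12)  cross = 7.5·12 − 12.5·16.5 = -116.2500; (r_i+r_j)·cross = 20·-116.2500 = -2325.0000
edge 2: (12.5,12)→(14.5,13)  cross = 12.5·13 − 14.5·12 = -11.5000; (r_i+r_j)·cross = 27·-11.5000 = -310.5000
edge 3: (14.5,13)→(17.5,20.5)  cross = 14.5·20.5 − 17.5·13 = 69.7500; (r_i+r_j)·cross = 32·69.7500 = 2232.0000
edge 4: (17.5,20.5)→(12,38.5)  cross = 17.5·38.5 − 12·20.5 = 427.7500; (r_i+r_j)·cross = 29.5·427.7500 = 12618.6250
edge 5: (12,38.5)→(2,38)  cross = 12·38 − 2·38.5 = 379.0000; (r_i+r_j)·cross = 14·379.0000 = 5306.0000
Σcross = 496.7500 → A = |Σcross|/2 = 248.3750 mm²
Σ(r_i+r_j)·cross = 15127.1250 → first moment M = |Σ|/6 = 2521.1875
R_c = M/A = 2521.1875/248.3750 = 10.1507 mm
θ = 36° = 0.628319 rad
V = θ·R_c·A = 0.628319·10.1507·248.3750 = 1584.109 mm³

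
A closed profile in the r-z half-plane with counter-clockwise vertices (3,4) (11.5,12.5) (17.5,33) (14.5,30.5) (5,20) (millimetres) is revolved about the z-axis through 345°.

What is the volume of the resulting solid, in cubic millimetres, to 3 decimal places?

Profile (r,z), 5 vertices: (3,4) (11.5,12.5) (17.5,33) (14.5,30.5) (5,20)
edge 0: (3,4)→(11.5,12.5)  cross = 3·12.5 − 11.5·4 = -8.5000; (r_i+r_j)·cross = 14.5·-8.5000 = -123.2500
edge 1: (11.5,12.5)→(17.5,33)  cross = 11.5·33 − 17.5·12.5 = 160.7500; (r_i+r_j)·cross = 29·160.7500 = 4661.7500
edge 2: (17.5,33)→(14.5,30.5)  cross = 17.5·30.5 − 14.5·33 = 55.2500; (r_i+r_j)·cross = 32·55.2500 = 1768.0000
edge 3: (14.5,30.5)→(5,20)  cross = 14.5·20 − 5·30.5 = 137.5000; (r_i+r_j)·cross = 19.5·137.5000 = 2681.2500
edge 4: (5,20)→(3,4)  cross = 5·4 − 3·20 = -40.0000; (r_i+r_j)·cross = 8·-40.0000 = -320.0000
Σcross = 305.0000 → A = |Σcross|/2 = 152.5000 mm²
Σ(r_i+r_j)·cross = 8667.7500 → first moment M = |Σ|/6 = 1444.6250
R_c = M/A = 1444.6250/152.5000 = 9.4730 mm
θ = 345° = 6.021386 rad
V = θ·R_c·A = 6.021386·9.4730·152.5000 = 8698.645 mm³

Volume = 8698.645 mm³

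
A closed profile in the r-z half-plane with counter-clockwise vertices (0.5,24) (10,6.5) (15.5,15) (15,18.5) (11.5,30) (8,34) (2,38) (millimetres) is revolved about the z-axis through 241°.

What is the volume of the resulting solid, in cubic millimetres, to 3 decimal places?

Profile (r,z), 7 vertices: (0.5,24) (10,6.5) (15.5,15) (15,18.5) (11.5,30) (8,34) (2,38)
edge 0: (0.5,24)→(10,6.5)  cross = 0.5·6.5 − 10·24 = -236.7500; (r_i+r_j)·cross = 10.5·-236.7500 = -2485.8750
edge 1: (10,6.5)→(15.5,15)  cross = 10·15 − 15.5·6.5 = 49.2500; (r_i+r_j)·cross = 25.5·49.2500 = 1255.8750
edge 2: (15.5,15)→(15,18.5)  cross = 15.5·18.5 − 15·15 = 61.7500; (r_i+r_j)·cross = 30.5·61.7500 = 1883.3750
edge 3: (15,18.5)→(11.5,30)  cross = 15·30 − 11.5·18.5 = 237.2500; (r_i+r_j)·cross = 26.5·237.2500 = 6287.1250
edge 4: (11.5,30)→(8,34)  cross = 11.5·34 − 8·30 = 151.0000; (r_i+r_j)·cross = 19.5·151.0000 = 2944.5000
edge 5: (8,34)→(2,38)  cross = 8·38 − 2·34 = 236.0000; (r_i+r_j)·cross = 10·236.0000 = 2360.0000
edge 6: (2,38)→(0.5,24)  cross = 2·24 − 0.5·38 = 29.0000; (r_i+r_j)·cross = 2.5·29.0000 = 72.5000
Σcross = 527.5000 → A = |Σcross|/2 = 263.7500 mm²
Σ(r_i+r_j)·cross = 12317.5000 → first moment M = |Σ|/6 = 2052.9167
R_c = M/A = 2052.9167/263.7500 = 7.7836 mm
θ = 241° = 4.206243 rad
V = θ·R_c·A = 4.206243·7.7836·263.7500 = 8635.067 mm³

Volume = 8635.067 mm³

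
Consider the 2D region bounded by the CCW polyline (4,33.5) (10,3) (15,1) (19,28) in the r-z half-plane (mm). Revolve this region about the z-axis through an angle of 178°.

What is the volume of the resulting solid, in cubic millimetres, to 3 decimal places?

Volume = 10511.213 mm³

Profile (r,z), 4 vertices: (4,33.5) (10,3) (15,1) (19,28)
edge 0: (4,33.5)→(10,3)  cross = 4·3 − 10·33.5 = -323.0000; (r_i+r_j)·cross = 14·-323.0000 = -4522.0000
edge 1: (10,3)→(15,1)  cross = 10·1 − 15·3 = -35.0000; (r_i+r_j)·cross = 25·-35.0000 = -875.0000
edge 2: (15,1)→(19,28)  cross = 15·28 − 19·1 = 401.0000; (r_i+r_j)·cross = 34·401.0000 = 13634.0000
edge 3: (19,28)→(4,33.5)  cross = 19·33.5 − 4·28 = 524.5000; (r_i+r_j)·cross = 23·524.5000 = 12063.5000
Σcross = 567.5000 → A = |Σcross|/2 = 283.7500 mm²
Σ(r_i+r_j)·cross = 20300.5000 → first moment M = |Σ|/6 = 3383.4167
R_c = M/A = 3383.4167/283.7500 = 11.9239 mm
θ = 178° = 3.106686 rad
V = θ·R_c·A = 3.106686·11.9239·283.7500 = 10511.213 mm³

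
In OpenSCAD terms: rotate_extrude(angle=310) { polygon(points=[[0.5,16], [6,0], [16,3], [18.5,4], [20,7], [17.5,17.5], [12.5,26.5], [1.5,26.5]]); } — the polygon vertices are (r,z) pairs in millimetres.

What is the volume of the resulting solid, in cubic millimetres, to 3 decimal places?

Volume = 19797.771 mm³

Profile (r,z), 8 vertices: (0.5,16) (6,0) (16,3) (18.5,4) (20,7) (17.5,17.5) (12.5,26.5) (1.5,26.5)
edge 0: (0.5,16)→(6,0)  cross = 0.5·0 − 6·16 = -96.0000; (r_i+r_j)·cross = 6.5·-96.0000 = -624.0000
edge 1: (6,0)→(16,3)  cross = 6·3 − 16·0 = 18.0000; (r_i+r_j)·cross = 22·18.0000 = 396.0000
edge 2: (16,3)→(18.5,4)  cross = 16·4 − 18.5·3 = 8.5000; (r_i+r_j)·cross = 34.5·8.5000 = 293.2500
edge 3: (18.5,4)→(20,7)  cross = 18.5·7 − 20·4 = 49.5000; (r_i+r_j)·cross = 38.5·49.5000 = 1905.7500
edge 4: (20,7)→(17.5,17.5)  cross = 20·17.5 − 17.5·7 = 227.5000; (r_i+r_j)·cross = 37.5·227.5000 = 8531.2500
edge 5: (17.5,17.5)→(12.5,26.5)  cross = 17.5·26.5 − 12.5·17.5 = 245.0000; (r_i+r_j)·cross = 30·245.0000 = 7350.0000
edge 6: (12.5,26.5)→(1.5,26.5)  cross = 12.5·26.5 − 1.5·26.5 = 291.5000; (r_i+r_j)·cross = 14·291.5000 = 4081.0000
edge 7: (1.5,26.5)→(0.5,16)  cross = 1.5·16 − 0.5·26.5 = 10.7500; (r_i+r_j)·cross = 2·10.7500 = 21.5000
Σcross = 754.7500 → A = |Σcross|/2 = 377.3750 mm²
Σ(r_i+r_j)·cross = 21954.7500 → first moment M = |Σ|/6 = 3659.1250
R_c = M/A = 3659.1250/377.3750 = 9.6963 mm
θ = 310° = 5.410521 rad
V = θ·R_c·A = 5.410521·9.6963·377.3750 = 19797.771 mm³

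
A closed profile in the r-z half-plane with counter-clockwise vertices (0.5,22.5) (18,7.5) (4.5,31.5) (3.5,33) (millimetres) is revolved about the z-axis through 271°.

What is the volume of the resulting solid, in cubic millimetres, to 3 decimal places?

Profile (r,z), 4 vertices: (0.5,22.5) (18,7.5) (4.5,31.5) (3.5,33)
edge 0: (0.5,22.5)→(18,7.5)  cross = 0.5·7.5 − 18·22.5 = -401.2500; (r_i+r_j)·cross = 18.5·-401.2500 = -7423.1250
edge 1: (18,7.5)→(4.5,31.5)  cross = 18·31.5 − 4.5·7.5 = 533.2500; (r_i+r_j)·cross = 22.5·533.2500 = 11998.1250
edge 2: (4.5,31.5)→(3.5,33)  cross = 4.5·33 − 3.5·31.5 = 38.2500; (r_i+r_j)·cross = 8·38.2500 = 306.0000
edge 3: (3.5,33)→(0.5,22.5)  cross = 3.5·22.5 − 0.5·33 = 62.2500; (r_i+r_j)·cross = 4·62.2500 = 249.0000
Σcross = 232.5000 → A = |Σcross|/2 = 116.2500 mm²
Σ(r_i+r_j)·cross = 5130.0000 → first moment M = |Σ|/6 = 855.0000
R_c = M/A = 855.0000/116.2500 = 7.3548 mm
θ = 271° = 4.729842 rad
V = θ·R_c·A = 4.729842·7.3548·116.2500 = 4044.015 mm³

Volume = 4044.015 mm³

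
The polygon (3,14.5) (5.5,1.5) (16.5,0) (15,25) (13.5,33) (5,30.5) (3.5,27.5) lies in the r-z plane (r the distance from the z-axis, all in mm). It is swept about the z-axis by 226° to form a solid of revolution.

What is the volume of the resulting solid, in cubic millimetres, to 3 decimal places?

Profile (r,z), 7 vertices: (3,14.5) (5.5,1.5) (16.5,0) (15,25) (13.5,33) (5,30.5) (3.5,27.5)
edge 0: (3,14.5)→(5.5,1.5)  cross = 3·1.5 − 5.5·14.5 = -75.2500; (r_i+r_j)·cross = 8.5·-75.2500 = -639.6250
edge 1: (5.5,1.5)→(16.5,0)  cross = 5.5·0 − 16.5·1.5 = -24.7500; (r_i+r_j)·cross = 22·-24.7500 = -544.5000
edge 2: (16.5,0)→(15,25)  cross = 16.5·25 − 15·0 = 412.5000; (r_i+r_j)·cross = 31.5·412.5000 = 12993.7500
edge 3: (15,25)→(13.5,33)  cross = 15·33 − 13.5·25 = 157.5000; (r_i+r_j)·cross = 28.5·157.5000 = 4488.7500
edge 4: (13.5,33)→(5,30.5)  cross = 13.5·30.5 − 5·33 = 246.7500; (r_i+r_j)·cross = 18.5·246.7500 = 4564.8750
edge 5: (5,30.5)→(3.5,27.5)  cross = 5·27.5 − 3.5·30.5 = 30.7500; (r_i+r_j)·cross = 8.5·30.7500 = 261.3750
edge 6: (3.5,27.5)→(3,14.5)  cross = 3.5·14.5 − 3·27.5 = -31.7500; (r_i+r_j)·cross = 6.5·-31.7500 = -206.3750
Σcross = 715.7500 → A = |Σcross|/2 = 357.8750 mm²
Σ(r_i+r_j)·cross = 20918.2500 → first moment M = |Σ|/6 = 3486.3750
R_c = M/A = 3486.3750/357.8750 = 9.7419 mm
θ = 226° = 3.944444 rad
V = θ·R_c·A = 3.944444·9.7419·357.8750 = 13751.811 mm³

Volume = 13751.811 mm³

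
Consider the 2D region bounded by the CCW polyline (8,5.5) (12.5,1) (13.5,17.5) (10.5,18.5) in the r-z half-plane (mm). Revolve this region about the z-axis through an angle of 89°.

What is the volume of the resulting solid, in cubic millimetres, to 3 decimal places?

Volume = 1036.986 mm³

Profile (r,z), 4 vertices: (8,5.5) (12.5,1) (13.5,17.5) (10.5,18.5)
edge 0: (8,5.5)→(12.5,1)  cross = 8·1 − 12.5·5.5 = -60.7500; (r_i+r_j)·cross = 20.5·-60.7500 = -1245.3750
edge 1: (12.5,1)→(13.5,17.5)  cross = 12.5·17.5 − 13.5·1 = 205.2500; (r_i+r_j)·cross = 26·205.2500 = 5336.5000
edge 2: (13.5,17.5)→(10.5,18.5)  cross = 13.5·18.5 − 10.5·17.5 = 66.0000; (r_i+r_j)·cross = 24·66.0000 = 1584.0000
edge 3: (10.5,18.5)→(8,5.5)  cross = 10.5·5.5 − 8·18.5 = -90.2500; (r_i+r_j)·cross = 18.5·-90.2500 = -1669.6250
Σcross = 120.2500 → A = |Σcross|/2 = 60.1250 mm²
Σ(r_i+r_j)·cross = 4005.5000 → first moment M = |Σ|/6 = 667.5833
R_c = M/A = 667.5833/60.1250 = 11.1033 mm
θ = 89° = 1.553343 rad
V = θ·R_c·A = 1.553343·11.1033·60.1250 = 1036.986 mm³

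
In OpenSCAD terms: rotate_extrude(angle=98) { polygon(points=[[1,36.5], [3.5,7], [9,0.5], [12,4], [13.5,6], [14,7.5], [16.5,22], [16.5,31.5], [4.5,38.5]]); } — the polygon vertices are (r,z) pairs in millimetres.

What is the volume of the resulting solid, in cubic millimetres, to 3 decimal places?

Volume = 6300.591 mm³

Profile (r,z), 9 vertices: (1,36.5) (3.5,7) (9,0.5) (12,4) (13.5,6) (14,7.5) (16.5,22) (16.5,31.5) (4.5,38.5)
edge 0: (1,36.5)→(3.5,7)  cross = 1·7 − 3.5·36.5 = -120.7500; (r_i+r_j)·cross = 4.5·-120.7500 = -543.3750
edge 1: (3.5,7)→(9,0.5)  cross = 3.5·0.5 − 9·7 = -61.2500; (r_i+r_j)·cross = 12.5·-61.2500 = -765.6250
edge 2: (9,0.5)→(12,4)  cross = 9·4 − 12·0.5 = 30.0000; (r_i+r_j)·cross = 21·30.0000 = 630.0000
edge 3: (12,4)→(13.5,6)  cross = 12·6 − 13.5·4 = 18.0000; (r_i+r_j)·cross = 25.5·18.0000 = 459.0000
edge 4: (13.5,6)→(14,7.5)  cross = 13.5·7.5 − 14·6 = 17.2500; (r_i+r_j)·cross = 27.5·17.2500 = 474.3750
edge 5: (14,7.5)→(16.5,22)  cross = 14·22 − 16.5·7.5 = 184.2500; (r_i+r_j)·cross = 30.5·184.2500 = 5619.6250
edge 6: (16.5,22)→(16.5,31.5)  cross = 16.5·31.5 − 16.5·22 = 156.7500; (r_i+r_j)·cross = 33·156.7500 = 5172.7500
edge 7: (16.5,31.5)→(4.5,38.5)  cross = 16.5·38.5 − 4.5·31.5 = 493.5000; (r_i+r_j)·cross = 21·493.5000 = 10363.5000
edge 8: (4.5,38.5)→(1,36.5)  cross = 4.5·36.5 − 1·38.5 = 125.7500; (r_i+r_j)·cross = 5.5·125.7500 = 691.6250
Σcross = 843.5000 → A = |Σcross|/2 = 421.7500 mm²
Σ(r_i+r_j)·cross = 22101.8750 → first moment M = |Σ|/6 = 3683.6458
R_c = M/A = 3683.6458/421.7500 = 8.7342 mm
θ = 98° = 1.710423 rad
V = θ·R_c·A = 1.710423·8.7342·421.7500 = 6300.591 mm³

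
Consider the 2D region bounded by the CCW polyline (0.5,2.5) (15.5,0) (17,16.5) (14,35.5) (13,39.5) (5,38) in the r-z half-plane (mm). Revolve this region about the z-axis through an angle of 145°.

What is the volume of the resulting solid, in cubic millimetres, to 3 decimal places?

Profile (r,z), 6 vertices: (0.5,2.5) (15.5,0) (17,16.5) (14,35.5) (13,39.5) (5,38)
edge 0: (0.5,2.5)→(15.5,0)  cross = 0.5·0 − 15.5·2.5 = -38.7500; (r_i+r_j)·cross = 16·-38.7500 = -620.0000
edge 1: (15.5,0)→(17,16.5)  cross = 15.5·16.5 − 17·0 = 255.7500; (r_i+r_j)·cross = 32.5·255.7500 = 8311.8750
edge 2: (17,16.5)→(14,35.5)  cross = 17·35.5 − 14·16.5 = 372.5000; (r_i+r_j)·cross = 31·372.5000 = 11547.5000
edge 3: (14,35.5)→(13,39.5)  cross = 14·39.5 − 13·35.5 = 91.5000; (r_i+r_j)·cross = 27·91.5000 = 2470.5000
edge 4: (13,39.5)→(5,38)  cross = 13·38 − 5·39.5 = 296.5000; (r_i+r_j)·cross = 18·296.5000 = 5337.0000
edge 5: (5,38)→(0.5,2.5)  cross = 5·2.5 − 0.5·38 = -6.5000; (r_i+r_j)·cross = 5.5·-6.5000 = -35.7500
Σcross = 971.0000 → A = |Σcross|/2 = 485.5000 mm²
Σ(r_i+r_j)·cross = 27011.1250 → first moment M = |Σ|/6 = 4501.8542
R_c = M/A = 4501.8542/485.5000 = 9.2726 mm
θ = 145° = 2.530727 rad
V = θ·R_c·A = 2.530727·9.2726·485.5000 = 11392.966 mm³

Volume = 11392.966 mm³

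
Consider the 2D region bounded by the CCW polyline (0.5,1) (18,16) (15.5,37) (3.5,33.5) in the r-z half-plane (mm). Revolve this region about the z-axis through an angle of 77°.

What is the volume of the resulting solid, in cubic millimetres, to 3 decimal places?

Volume = 4741.796 mm³

Profile (r,z), 4 vertices: (0.5,1) (18,16) (15.5,37) (3.5,33.5)
edge 0: (0.5,1)→(18,16)  cross = 0.5·16 − 18·1 = -10.0000; (r_i+r_j)·cross = 18.5·-10.0000 = -185.0000
edge 1: (18,16)→(15.5,37)  cross = 18·37 − 15.5·16 = 418.0000; (r_i+r_j)·cross = 33.5·418.0000 = 14003.0000
edge 2: (15.5,37)→(3.5,33.5)  cross = 15.5·33.5 − 3.5·37 = 389.7500; (r_i+r_j)·cross = 19·389.7500 = 7405.2500
edge 3: (3.5,33.5)→(0.5,1)  cross = 3.5·1 − 0.5·33.5 = -13.2500; (r_i+r_j)·cross = 4·-13.2500 = -53.0000
Σcross = 784.5000 → A = |Σcross|/2 = 392.2500 mm²
Σ(r_i+r_j)·cross = 21170.2500 → first moment M = |Σ|/6 = 3528.3750
R_c = M/A = 3528.3750/392.2500 = 8.9952 mm
θ = 77° = 1.343904 rad
V = θ·R_c·A = 1.343904·8.9952·392.2500 = 4741.796 mm³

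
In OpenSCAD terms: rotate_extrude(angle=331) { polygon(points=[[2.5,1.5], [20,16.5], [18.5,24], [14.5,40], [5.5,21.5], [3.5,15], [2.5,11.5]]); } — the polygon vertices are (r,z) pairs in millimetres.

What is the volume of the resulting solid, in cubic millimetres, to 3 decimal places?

Volume = 20902.052 mm³

Profile (r,z), 7 vertices: (2.5,1.5) (20,16.5) (18.5,24) (14.5,40) (5.5,21.5) (3.5,15) (2.5,11.5)
edge 0: (2.5,1.5)→(20,16.5)  cross = 2.5·16.5 − 20·1.5 = 11.2500; (r_i+r_j)·cross = 22.5·11.2500 = 253.1250
edge 1: (20,16.5)→(18.5,24)  cross = 20·24 − 18.5·16.5 = 174.7500; (r_i+r_j)·cross = 38.5·174.7500 = 6727.8750
edge 2: (18.5,24)→(14.5,40)  cross = 18.5·40 − 14.5·24 = 392.0000; (r_i+r_j)·cross = 33·392.0000 = 12936.0000
edge 3: (14.5,40)→(5.5,21.5)  cross = 14.5·21.5 − 5.5·40 = 91.7500; (r_i+r_j)·cross = 20·91.7500 = 1835.0000
edge 4: (5.5,21.5)→(3.5,15)  cross = 5.5·15 − 3.5·21.5 = 7.2500; (r_i+r_j)·cross = 9·7.2500 = 65.2500
edge 5: (3.5,15)→(2.5,11.5)  cross = 3.5·11.5 − 2.5·15 = 2.7500; (r_i+r_j)·cross = 6·2.7500 = 16.5000
edge 6: (2.5,11.5)→(2.5,1.5)  cross = 2.5·1.5 − 2.5·11.5 = -25.0000; (r_i+r_j)·cross = 5·-25.0000 = -125.0000
Σcross = 654.7500 → A = |Σcross|/2 = 327.3750 mm²
Σ(r_i+r_j)·cross = 21708.7500 → first moment M = |Σ|/6 = 3618.1250
R_c = M/A = 3618.1250/327.3750 = 11.0519 mm
θ = 331° = 5.777040 rad
V = θ·R_c·A = 5.777040·11.0519·327.3750 = 20902.052 mm³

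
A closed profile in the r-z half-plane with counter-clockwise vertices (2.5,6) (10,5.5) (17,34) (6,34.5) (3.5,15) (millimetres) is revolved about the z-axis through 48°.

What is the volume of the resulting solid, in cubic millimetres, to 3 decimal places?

Volume = 2022.313 mm³

Profile (r,z), 5 vertices: (2.5,6) (10,5.5) (17,34) (6,34.5) (3.5,15)
edge 0: (2.5,6)→(10,5.5)  cross = 2.5·5.5 − 10·6 = -46.2500; (r_i+r_j)·cross = 12.5·-46.2500 = -578.1250
edge 1: (10,5.5)→(17,34)  cross = 10·34 − 17·5.5 = 246.5000; (r_i+r_j)·cross = 27·246.5000 = 6655.5000
edge 2: (17,34)→(6,34.5)  cross = 17·34.5 − 6·34 = 382.5000; (r_i+r_j)·cross = 23·382.5000 = 8797.5000
edge 3: (6,34.5)→(3.5,15)  cross = 6·15 − 3.5·34.5 = -30.7500; (r_i+r_j)·cross = 9.5·-30.7500 = -292.1250
edge 4: (3.5,15)→(2.5,6)  cross = 3.5·6 − 2.5·15 = -16.5000; (r_i+r_j)·cross = 6·-16.5000 = -99.0000
Σcross = 535.5000 → A = |Σcross|/2 = 267.7500 mm²
Σ(r_i+r_j)·cross = 14483.7500 → first moment M = |Σ|/6 = 2413.9583
R_c = M/A = 2413.9583/267.7500 = 9.0157 mm
θ = 48° = 0.837758 rad
V = θ·R_c·A = 0.837758·9.0157·267.7500 = 2022.313 mm³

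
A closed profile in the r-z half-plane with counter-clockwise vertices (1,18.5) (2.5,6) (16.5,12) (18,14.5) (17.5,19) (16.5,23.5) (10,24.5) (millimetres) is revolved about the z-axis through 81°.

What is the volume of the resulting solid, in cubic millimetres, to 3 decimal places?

Volume = 2840.923 mm³

Profile (r,z), 7 vertices: (1,18.5) (2.5,6) (16.5,12) (18,14.5) (17.5,19) (16.5,23.5) (10,24.5)
edge 0: (1,18.5)→(2.5,6)  cross = 1·6 − 2.5·18.5 = -40.2500; (r_i+r_j)·cross = 3.5·-40.2500 = -140.8750
edge 1: (2.5,6)→(16.5,12)  cross = 2.5·12 − 16.5·6 = -69.0000; (r_i+r_j)·cross = 19·-69.0000 = -1311.0000
edge 2: (16.5,12)→(18,14.5)  cross = 16.5·14.5 − 18·12 = 23.2500; (r_i+r_j)·cross = 34.5·23.2500 = 802.1250
edge 3: (18,14.5)→(17.5,19)  cross = 18·19 − 17.5·14.5 = 88.2500; (r_i+r_j)·cross = 35.5·88.2500 = 3132.8750
edge 4: (17.5,19)→(16.5,23.5)  cross = 17.5·23.5 − 16.5·19 = 97.7500; (r_i+r_j)·cross = 34·97.7500 = 3323.5000
edge 5: (16.5,23.5)→(10,24.5)  cross = 16.5·24.5 − 10·23.5 = 169.2500; (r_i+r_j)·cross = 26.5·169.2500 = 4485.1250
edge 6: (10,24.5)→(1,18.5)  cross = 10·18.5 − 1·24.5 = 160.5000; (r_i+r_j)·cross = 11·160.5000 = 1765.5000
Σcross = 429.7500 → A = |Σcross|/2 = 214.8750 mm²
Σ(r_i+r_j)·cross = 12057.2500 → first moment M = |Σ|/6 = 2009.5417
R_c = M/A = 2009.5417/214.8750 = 9.3521 mm
θ = 81° = 1.413717 rad
V = θ·R_c·A = 1.413717·9.3521·214.8750 = 2840.923 mm³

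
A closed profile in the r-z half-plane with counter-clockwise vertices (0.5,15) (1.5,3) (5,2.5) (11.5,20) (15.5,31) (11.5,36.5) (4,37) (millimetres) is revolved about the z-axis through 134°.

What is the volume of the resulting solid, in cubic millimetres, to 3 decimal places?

Profile (r,z), 7 vertices: (0.5,15) (1.5,3) (5,2.5) (11.5,20) (15.5,31) (11.5,36.5) (4,37)
edge 0: (0.5,15)→(1.5,3)  cross = 0.5·3 − 1.5·15 = -21.0000; (r_i+r_j)·cross = 2·-21.0000 = -42.0000
edge 1: (1.5,3)→(5,2.5)  cross = 1.5·2.5 − 5·3 = -11.2500; (r_i+r_j)·cross = 6.5·-11.2500 = -73.1250
edge 2: (5,2.5)→(11.5,20)  cross = 5·20 − 11.5·2.5 = 71.2500; (r_i+r_j)·cross = 16.5·71.2500 = 1175.6250
edge 3: (11.5,20)→(15.5,31)  cross = 11.5·31 − 15.5·20 = 46.5000; (r_i+r_j)·cross = 27·46.5000 = 1255.5000
edge 4: (15.5,31)→(11.5,36.5)  cross = 15.5·36.5 − 11.5·31 = 209.2500; (r_i+r_j)·cross = 27·209.2500 = 5649.7500
edge 5: (11.5,36.5)→(4,37)  cross = 11.5·37 − 4·36.5 = 279.5000; (r_i+r_j)·cross = 15.5·279.5000 = 4332.2500
edge 6: (4,37)→(0.5,15)  cross = 4·15 − 0.5·37 = 41.5000; (r_i+r_j)·cross = 4.5·41.5000 = 186.7500
Σcross = 615.7500 → A = |Σcross|/2 = 307.8750 mm²
Σ(r_i+r_j)·cross = 12484.7500 → first moment M = |Σ|/6 = 2080.7917
R_c = M/A = 2080.7917/307.8750 = 6.7586 mm
θ = 134° = 2.338741 rad
V = θ·R_c·A = 2.338741·6.7586·307.8750 = 4866.433 mm³

Volume = 4866.433 mm³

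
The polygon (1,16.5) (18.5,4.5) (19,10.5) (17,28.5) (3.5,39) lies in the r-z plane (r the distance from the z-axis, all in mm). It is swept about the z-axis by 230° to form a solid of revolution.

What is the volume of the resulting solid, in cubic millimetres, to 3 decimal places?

Volume = 15329.445 mm³

Profile (r,z), 5 vertices: (1,16.5) (18.5,4.5) (19,10.5) (17,28.5) (3.5,39)
edge 0: (1,16.5)→(18.5,4.5)  cross = 1·4.5 − 18.5·16.5 = -300.7500; (r_i+r_j)·cross = 19.5·-300.7500 = -5864.6250
edge 1: (18.5,4.5)→(19,10.5)  cross = 18.5·10.5 − 19·4.5 = 108.7500; (r_i+r_j)·cross = 37.5·108.7500 = 4078.1250
edge 2: (19,10.5)→(17,28.5)  cross = 19·28.5 − 17·10.5 = 363.0000; (r_i+r_j)·cross = 36·363.0000 = 13068.0000
edge 3: (17,28.5)→(3.5,39)  cross = 17·39 − 3.5·28.5 = 563.2500; (r_i+r_j)·cross = 20.5·563.2500 = 11546.6250
edge 4: (3.5,39)→(1,16.5)  cross = 3.5·16.5 − 1·39 = 18.7500; (r_i+r_j)·cross = 4.5·18.7500 = 84.3750
Σcross = 753.0000 → A = |Σcross|/2 = 376.5000 mm²
Σ(r_i+r_j)·cross = 22912.5000 → first moment M = |Σ|/6 = 3818.7500
R_c = M/A = 3818.7500/376.5000 = 10.1428 mm
θ = 230° = 4.014257 rad
V = θ·R_c·A = 4.014257·10.1428·376.5000 = 15329.445 mm³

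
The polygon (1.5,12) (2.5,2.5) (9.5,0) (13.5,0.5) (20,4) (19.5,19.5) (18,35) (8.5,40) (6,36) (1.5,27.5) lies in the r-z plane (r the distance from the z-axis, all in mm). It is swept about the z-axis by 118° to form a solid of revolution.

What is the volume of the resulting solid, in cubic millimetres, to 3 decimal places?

Volume = 13340.165 mm³

Profile (r,z), 10 vertices: (1.5,12) (2.5,2.5) (9.5,0) (13.5,0.5) (20,4) (19.5,19.5) (18,35) (8.5,40) (6,36) (1.5,27.5)
edge 0: (1.5,12)→(2.5,2.5)  cross = 1.5·2.5 − 2.5·12 = -26.2500; (r_i+r_j)·cross = 4·-26.2500 = -105.0000
edge 1: (2.5,2.5)→(9.5,0)  cross = 2.5·0 − 9.5·2.5 = -23.7500; (r_i+r_j)·cross = 12·-23.7500 = -285.0000
edge 2: (9.5,0)→(13.5,0.5)  cross = 9.5·0.5 − 13.5·0 = 4.7500; (r_i+r_j)·cross = 23·4.7500 = 109.2500
edge 3: (13.5,0.5)→(20,4)  cross = 13.5·4 − 20·0.5 = 44.0000; (r_i+r_j)·cross = 33.5·44.0000 = 1474.0000
edge 4: (20,4)→(19.5,19.5)  cross = 20·19.5 − 19.5·4 = 312.0000; (r_i+r_j)·cross = 39.5·312.0000 = 12324.0000
edge 5: (19.5,19.5)→(18,35)  cross = 19.5·35 − 18·19.5 = 331.5000; (r_i+r_j)·cross = 37.5·331.5000 = 12431.2500
edge 6: (18,35)→(8.5,40)  cross = 18·40 − 8.5·35 = 422.5000; (r_i+r_j)·cross = 26.5·422.5000 = 11196.2500
edge 7: (8.5,40)→(6,36)  cross = 8.5·36 − 6·40 = 66.0000; (r_i+r_j)·cross = 14.5·66.0000 = 957.0000
edge 8: (6,36)→(1.5,27.5)  cross = 6·27.5 − 1.5·36 = 111.0000; (r_i+r_j)·cross = 7.5·111.0000 = 832.5000
edge 9: (1.5,27.5)→(1.5,12)  cross = 1.5·12 − 1.5·27.5 = -23.2500; (r_i+r_j)·cross = 3·-23.2500 = -69.7500
Σcross = 1218.5000 → A = |Σcross|/2 = 609.2500 mm²
Σ(r_i+r_j)·cross = 38864.5000 → first moment M = |Σ|/6 = 6477.4167
R_c = M/A = 6477.4167/609.2500 = 10.6318 mm
θ = 118° = 2.059489 rad
V = θ·R_c·A = 2.059489·10.6318·609.2500 = 13340.165 mm³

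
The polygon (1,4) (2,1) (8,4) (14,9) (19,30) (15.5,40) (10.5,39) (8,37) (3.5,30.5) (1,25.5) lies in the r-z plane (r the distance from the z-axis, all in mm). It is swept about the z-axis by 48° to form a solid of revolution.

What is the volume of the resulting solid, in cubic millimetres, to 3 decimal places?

Profile (r,z), 10 vertices: (1,4) (2,1) (8,4) (14,9) (19,30) (15.5,40) (10.5,39) (8,37) (3.5,30.5) (1,25.5)
edge 0: (1,4)→(2,1)  cross = 1·1 − 2·4 = -7.0000; (r_i+r_j)·cross = 3·-7.0000 = -21.0000
edge 1: (2,1)→(8,4)  cross = 2·4 − 8·1 = 0.0000; (r_i+r_j)·cross = 10·0.0000 = 0.0000
edge 2: (8,4)→(14,9)  cross = 8·9 − 14·4 = 16.0000; (r_i+r_j)·cross = 22·16.0000 = 352.0000
edge 3: (14,9)→(19,30)  cross = 14·30 − 19·9 = 249.0000; (r_i+r_j)·cross = 33·249.0000 = 8217.0000
edge 4: (19,30)→(15.5,40)  cross = 19·40 − 15.5·30 = 295.0000; (r_i+r_j)·cross = 34.5·295.0000 = 10177.5000
edge 5: (15.5,40)→(10.5,39)  cross = 15.5·39 − 10.5·40 = 184.5000; (r_i+r_j)·cross = 26·184.5000 = 4797.0000
edge 6: (10.5,39)→(8,37)  cross = 10.5·37 − 8·39 = 76.5000; (r_i+r_j)·cross = 18.5·76.5000 = 1415.2500
edge 7: (8,37)→(3.5,30.5)  cross = 8·30.5 − 3.5·37 = 114.5000; (r_i+r_j)·cross = 11.5·114.5000 = 1316.7500
edge 8: (3.5,30.5)→(1,25.5)  cross = 3.5·25.5 − 1·30.5 = 58.7500; (r_i+r_j)·cross = 4.5·58.7500 = 264.3750
edge 9: (1,25.5)→(1,4)  cross = 1·4 − 1·25.5 = -21.5000; (r_i+r_j)·cross = 2·-21.5000 = -43.0000
Σcross = 965.7500 → A = |Σcross|/2 = 482.8750 mm²
Σ(r_i+r_j)·cross = 26475.8750 → first moment M = |Σ|/6 = 4412.6458
R_c = M/A = 4412.6458/482.8750 = 9.1383 mm
θ = 48° = 0.837758 rad
V = θ·R_c·A = 0.837758·9.1383·482.8750 = 3696.730 mm³

Volume = 3696.730 mm³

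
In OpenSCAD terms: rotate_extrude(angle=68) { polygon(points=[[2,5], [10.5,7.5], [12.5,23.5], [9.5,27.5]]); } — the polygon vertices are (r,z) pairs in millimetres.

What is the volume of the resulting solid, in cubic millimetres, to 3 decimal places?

Profile (r,z), 4 vertices: (2,5) (10.5,7.5) (12.5,23.5) (9.5,27.5)
edge 0: (2,5)→(10.5,7.5)  cross = 2·7.5 − 10.5·5 = -37.5000; (r_i+r_j)·cross = 12.5·-37.5000 = -468.7500
edge 1: (10.5,7.5)→(12.5,23.5)  cross = 10.5·23.5 − 12.5·7.5 = 153.0000; (r_i+r_j)·cross = 23·153.0000 = 3519.0000
edge 2: (12.5,23.5)→(9.5,27.5)  cross = 12.5·27.5 − 9.5·23.5 = 120.5000; (r_i+r_j)·cross = 22·120.5000 = 2651.0000
edge 3: (9.5,27.5)→(2,5)  cross = 9.5·5 − 2·27.5 = -7.5000; (r_i+r_j)·cross = 11.5·-7.5000 = -86.2500
Σcross = 228.5000 → A = |Σcross|/2 = 114.2500 mm²
Σ(r_i+r_j)·cross = 5615.0000 → first moment M = |Σ|/6 = 935.8333
R_c = M/A = 935.8333/114.2500 = 8.1911 mm
θ = 68° = 1.186824 rad
V = θ·R_c·A = 1.186824·8.1911·114.2500 = 1110.669 mm³

Volume = 1110.669 mm³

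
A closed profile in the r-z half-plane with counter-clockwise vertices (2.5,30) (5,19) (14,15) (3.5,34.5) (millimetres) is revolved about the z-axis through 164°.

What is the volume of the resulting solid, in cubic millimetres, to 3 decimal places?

Volume = 1549.719 mm³

Profile (r,z), 4 vertices: (2.5,30) (5,19) (14,15) (3.5,34.5)
edge 0: (2.5,30)→(5,19)  cross = 2.5·19 − 5·30 = -102.5000; (r_i+r_j)·cross = 7.5·-102.5000 = -768.7500
edge 1: (5,19)→(14,15)  cross = 5·15 − 14·19 = -191.0000; (r_i+r_j)·cross = 19·-191.0000 = -3629.0000
edge 2: (14,15)→(3.5,34.5)  cross = 14·34.5 − 3.5·15 = 430.5000; (r_i+r_j)·cross = 17.5·430.5000 = 7533.7500
edge 3: (3.5,34.5)→(2.5,30)  cross = 3.5·30 − 2.5·34.5 = 18.7500; (r_i+r_j)·cross = 6·18.7500 = 112.5000
Σcross = 155.7500 → A = |Σcross|/2 = 77.8750 mm²
Σ(r_i+r_j)·cross = 3248.5000 → first moment M = |Σ|/6 = 541.4167
R_c = M/A = 541.4167/77.8750 = 6.9524 mm
θ = 164° = 2.862340 rad
V = θ·R_c·A = 2.862340·6.9524·77.8750 = 1549.719 mm³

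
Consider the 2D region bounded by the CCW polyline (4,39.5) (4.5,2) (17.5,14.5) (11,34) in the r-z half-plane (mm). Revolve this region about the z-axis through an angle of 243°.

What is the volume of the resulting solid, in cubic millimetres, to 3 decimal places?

Profile (r,z), 4 vertices: (4,39.5) (4.5,2) (17.5,14.5) (11,34)
edge 0: (4,39.5)→(4.5,2)  cross = 4·2 − 4.5·39.5 = -169.7500; (r_i+r_j)·cross = 8.5·-169.7500 = -1442.8750
edge 1: (4.5,2)→(17.5,14.5)  cross = 4.5·14.5 − 17.5·2 = 30.2500; (r_i+r_j)·cross = 22·30.2500 = 665.5000
edge 2: (17.5,14.5)→(11,34)  cross = 17.5·34 − 11·14.5 = 435.5000; (r_i+r_j)·cross = 28.5·435.5000 = 12411.7500
edge 3: (11,34)→(4,39.5)  cross = 11·39.5 − 4·34 = 298.5000; (r_i+r_j)·cross = 15·298.5000 = 4477.5000
Σcross = 594.5000 → A = |Σcross|/2 = 297.2500 mm²
Σ(r_i+r_j)·cross = 16111.8750 → first moment M = |Σ|/6 = 2685.3125
R_c = M/A = 2685.3125/297.2500 = 9.0339 mm
θ = 243° = 4.241150 rad
V = θ·R_c·A = 4.241150·9.0339·297.2500 = 11388.813 mm³

Volume = 11388.813 mm³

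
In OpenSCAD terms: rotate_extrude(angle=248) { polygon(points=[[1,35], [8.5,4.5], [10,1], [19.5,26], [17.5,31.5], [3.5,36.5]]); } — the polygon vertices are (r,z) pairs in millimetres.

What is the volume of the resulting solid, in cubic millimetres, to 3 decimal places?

Volume = 15159.377 mm³

Profile (r,z), 6 vertices: (1,35) (8.5,4.5) (10,1) (19.5,26) (17.5,31.5) (3.5,36.5)
edge 0: (1,35)→(8.5,4.5)  cross = 1·4.5 − 8.5·35 = -293.0000; (r_i+r_j)·cross = 9.5·-293.0000 = -2783.5000
edge 1: (8.5,4.5)→(10,1)  cross = 8.5·1 − 10·4.5 = -36.5000; (r_i+r_j)·cross = 18.5·-36.5000 = -675.2500
edge 2: (10,1)→(19.5,26)  cross = 10·26 − 19.5·1 = 240.5000; (r_i+r_j)·cross = 29.5·240.5000 = 7094.7500
edge 3: (19.5,26)→(17.5,31.5)  cross = 19.5·31.5 − 17.5·26 = 159.2500; (r_i+r_j)·cross = 37·159.2500 = 5892.2500
edge 4: (17.5,31.5)→(3.5,36.5)  cross = 17.5·36.5 − 3.5·31.5 = 528.5000; (r_i+r_j)·cross = 21·528.5000 = 11098.5000
edge 5: (3.5,36.5)→(1,35)  cross = 3.5·35 − 1·36.5 = 86.0000; (r_i+r_j)·cross = 4.5·86.0000 = 387.0000
Σcross = 684.7500 → A = |Σcross|/2 = 342.3750 mm²
Σ(r_i+r_j)·cross = 21013.7500 → first moment M = |Σ|/6 = 3502.2917
R_c = M/A = 3502.2917/342.3750 = 10.2294 mm
θ = 248° = 4.328417 rad
V = θ·R_c·A = 4.328417·10.2294·342.3750 = 15159.377 mm³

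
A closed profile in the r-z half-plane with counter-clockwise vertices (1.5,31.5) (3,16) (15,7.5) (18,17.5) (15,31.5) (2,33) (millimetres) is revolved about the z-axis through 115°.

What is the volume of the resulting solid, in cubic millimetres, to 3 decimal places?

Profile (r,z), 6 vertices: (1.5,31.5) (3,16) (15,7.5) (18,17.5) (15,31.5) (2,33)
edge 0: (1.5,31.5)→(3,16)  cross = 1.5·16 − 3·31.5 = -70.5000; (r_i+r_j)·cross = 4.5·-70.5000 = -317.2500
edge 1: (3,16)→(15,7.5)  cross = 3·7.5 − 15·16 = -217.5000; (r_i+r_j)·cross = 18·-217.5000 = -3915.0000
edge 2: (15,7.5)→(18,17.5)  cross = 15·17.5 − 18·7.5 = 127.5000; (r_i+r_j)·cross = 33·127.5000 = 4207.5000
edge 3: (18,17.5)→(15,31.5)  cross = 18·31.5 − 15·17.5 = 304.5000; (r_i+r_j)·cross = 33·304.5000 = 10048.5000
edge 4: (15,31.5)→(2,33)  cross = 15·33 − 2·31.5 = 432.0000; (r_i+r_j)·cross = 17·432.0000 = 7344.0000
edge 5: (2,33)→(1.5,31.5)  cross = 2·31.5 − 1.5·33 = 13.5000; (r_i+r_j)·cross = 3.5·13.5000 = 47.2500
Σcross = 589.5000 → A = |Σcross|/2 = 294.7500 mm²
Σ(r_i+r_j)·cross = 17415.0000 → first moment M = |Σ|/6 = 2902.5000
R_c = M/A = 2902.5000/294.7500 = 9.8473 mm
θ = 115° = 2.007129 rad
V = θ·R_c·A = 2.007129·9.8473·294.7500 = 5825.691 mm³

Volume = 5825.691 mm³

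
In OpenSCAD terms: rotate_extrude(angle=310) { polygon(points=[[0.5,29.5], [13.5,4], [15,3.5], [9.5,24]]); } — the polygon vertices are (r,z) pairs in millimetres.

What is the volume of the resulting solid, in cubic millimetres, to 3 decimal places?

Volume = 4307.676 mm³

Profile (r,z), 4 vertices: (0.5,29.5) (13.5,4) (15,3.5) (9.5,24)
edge 0: (0.5,29.5)→(13.5,4)  cross = 0.5·4 − 13.5·29.5 = -396.2500; (r_i+r_j)·cross = 14·-396.2500 = -5547.5000
edge 1: (13.5,4)→(15,3.5)  cross = 13.5·3.5 − 15·4 = -12.7500; (r_i+r_j)·cross = 28.5·-12.7500 = -363.3750
edge 2: (15,3.5)→(9.5,24)  cross = 15·24 − 9.5·3.5 = 326.7500; (r_i+r_j)·cross = 24.5·326.7500 = 8005.3750
edge 3: (9.5,24)→(0.5,29.5)  cross = 9.5·29.5 − 0.5·24 = 268.2500; (r_i+r_j)·cross = 10·268.2500 = 2682.5000
Σcross = 186.0000 → A = |Σcross|/2 = 93.0000 mm²
Σ(r_i+r_j)·cross = 4777.0000 → first moment M = |Σ|/6 = 796.1667
R_c = M/A = 796.1667/93.0000 = 8.5609 mm
θ = 310° = 5.410521 rad
V = θ·R_c·A = 5.410521·8.5609·93.0000 = 4307.676 mm³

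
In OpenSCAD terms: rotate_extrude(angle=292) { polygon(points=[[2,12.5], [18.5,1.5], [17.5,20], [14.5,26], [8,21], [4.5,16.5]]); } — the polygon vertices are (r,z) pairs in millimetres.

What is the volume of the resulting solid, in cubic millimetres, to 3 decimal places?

Profile (r,z), 6 vertices: (2,12.5) (18.5,1.5) (17.5,20) (14.5,26) (8,21) (4.5,16.5)
edge 0: (2,12.5)→(18.5,1.5)  cross = 2·1.5 − 18.5·12.5 = -228.2500; (r_i+r_j)·cross = 20.5·-228.2500 = -4679.1250
edge 1: (18.5,1.5)→(17.5,20)  cross = 18.5·20 − 17.5·1.5 = 343.7500; (r_i+r_j)·cross = 36·343.7500 = 12375.0000
edge 2: (17.5,20)→(14.5,26)  cross = 17.5·26 − 14.5·20 = 165.0000; (r_i+r_j)·cross = 32·165.0000 = 5280.0000
edge 3: (14.5,26)→(8,21)  cross = 14.5·21 − 8·26 = 96.5000; (r_i+r_j)·cross = 22.5·96.5000 = 2171.2500
edge 4: (8,21)→(4.5,16.5)  cross = 8·16.5 − 4.5·21 = 37.5000; (r_i+r_j)·cross = 12.5·37.5000 = 468.7500
edge 5: (4.5,16.5)→(2,12.5)  cross = 4.5·12.5 − 2·16.5 = 23.2500; (r_i+r_j)·cross = 6.5·23.2500 = 151.1250
Σcross = 437.7500 → A = |Σcross|/2 = 218.8750 mm²
Σ(r_i+r_j)·cross = 15767.0000 → first moment M = |Σ|/6 = 2627.8333
R_c = M/A = 2627.8333/218.8750 = 12.0061 mm
θ = 292° = 5.096361 rad
V = θ·R_c·A = 5.096361·12.0061·218.8750 = 13392.388 mm³

Volume = 13392.388 mm³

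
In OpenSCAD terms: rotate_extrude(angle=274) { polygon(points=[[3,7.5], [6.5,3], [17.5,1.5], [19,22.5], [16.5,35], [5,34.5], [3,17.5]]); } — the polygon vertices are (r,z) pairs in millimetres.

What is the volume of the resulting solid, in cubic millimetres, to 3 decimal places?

Volume = 24329.055 mm³

Profile (r,z), 7 vertices: (3,7.5) (6.5,3) (17.5,1.5) (19,22.5) (16.5,35) (5,34.5) (3,17.5)
edge 0: (3,7.5)→(6.5,3)  cross = 3·3 − 6.5·7.5 = -39.7500; (r_i+r_j)·cross = 9.5·-39.7500 = -377.6250
edge 1: (6.5,3)→(17.5,1.5)  cross = 6.5·1.5 − 17.5·3 = -42.7500; (r_i+r_j)·cross = 24·-42.7500 = -1026.0000
edge 2: (17.5,1.5)→(19,22.5)  cross = 17.5·22.5 − 19·1.5 = 365.2500; (r_i+r_j)·cross = 36.5·365.2500 = 13331.6250
edge 3: (19,22.5)→(16.5,35)  cross = 19·35 − 16.5·22.5 = 293.7500; (r_i+r_j)·cross = 35.5·293.7500 = 10428.1250
edge 4: (16.5,35)→(5,34.5)  cross = 16.5·34.5 − 5·35 = 394.2500; (r_i+r_j)·cross = 21.5·394.2500 = 8476.3750
edge 5: (5,34.5)→(3,17.5)  cross = 5·17.5 − 3·34.5 = -16.0000; (r_i+r_j)·cross = 8·-16.0000 = -128.0000
edge 6: (3,17.5)→(3,7.5)  cross = 3·7.5 − 3·17.5 = -30.0000; (r_i+r_j)·cross = 6·-30.0000 = -180.0000
Σcross = 924.7500 → A = |Σcross|/2 = 462.3750 mm²
Σ(r_i+r_j)·cross = 30524.5000 → first moment M = |Σ|/6 = 5087.4167
R_c = M/A = 5087.4167/462.3750 = 11.0028 mm
θ = 274° = 4.782202 rad
V = θ·R_c·A = 4.782202·11.0028·462.3750 = 24329.055 mm³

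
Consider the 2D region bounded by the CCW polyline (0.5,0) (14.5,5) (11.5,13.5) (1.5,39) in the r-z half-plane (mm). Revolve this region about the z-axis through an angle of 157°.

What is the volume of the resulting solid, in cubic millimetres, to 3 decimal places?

Volume = 4183.436 mm³

Profile (r,z), 4 vertices: (0.5,0) (14.5,5) (11.5,13.5) (1.5,39)
edge 0: (0.5,0)→(14.5,5)  cross = 0.5·5 − 14.5·0 = 2.5000; (r_i+r_j)·cross = 15·2.5000 = 37.5000
edge 1: (14.5,5)→(11.5,13.5)  cross = 14.5·13.5 − 11.5·5 = 138.2500; (r_i+r_j)·cross = 26·138.2500 = 3594.5000
edge 2: (11.5,13.5)→(1.5,39)  cross = 11.5·39 − 1.5·13.5 = 428.2500; (r_i+r_j)·cross = 13·428.2500 = 5567.2500
edge 3: (1.5,39)→(0.5,0)  cross = 1.5·0 − 0.5·39 = -19.5000; (r_i+r_j)·cross = 2·-19.5000 = -39.0000
Σcross = 549.5000 → A = |Σcross|/2 = 274.7500 mm²
Σ(r_i+r_j)·cross = 9160.2500 → first moment M = |Σ|/6 = 1526.7083
R_c = M/A = 1526.7083/274.7500 = 5.5567 mm
θ = 157° = 2.740167 rad
V = θ·R_c·A = 2.740167·5.5567·274.7500 = 4183.436 mm³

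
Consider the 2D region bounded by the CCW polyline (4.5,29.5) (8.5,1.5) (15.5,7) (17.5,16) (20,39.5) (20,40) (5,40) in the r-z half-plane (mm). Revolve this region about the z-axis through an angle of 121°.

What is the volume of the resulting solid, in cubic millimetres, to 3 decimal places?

Volume = 10859.344 mm³

Profile (r,z), 7 vertices: (4.5,29.5) (8.5,1.5) (15.5,7) (17.5,16) (20,39.5) (20,40) (5,40)
edge 0: (4.5,29.5)→(8.5,1.5)  cross = 4.5·1.5 − 8.5·29.5 = -244.0000; (r_i+r_j)·cross = 13·-244.0000 = -3172.0000
edge 1: (8.5,1.5)→(15.5,7)  cross = 8.5·7 − 15.5·1.5 = 36.2500; (r_i+r_j)·cross = 24·36.2500 = 870.0000
edge 2: (15.5,7)→(17.5,16)  cross = 15.5·16 − 17.5·7 = 125.5000; (r_i+r_j)·cross = 33·125.5000 = 4141.5000
edge 3: (17.5,16)→(20,39.5)  cross = 17.5·39.5 − 20·16 = 371.2500; (r_i+r_j)·cross = 37.5·371.2500 = 13921.8750
edge 4: (20,39.5)→(20,40)  cross = 20·40 − 20·39.5 = 10.0000; (r_i+r_j)·cross = 40·10.0000 = 400.0000
edge 5: (20,40)→(5,40)  cross = 20·40 − 5·40 = 600.0000; (r_i+r_j)·cross = 25·600.0000 = 15000.0000
edge 6: (5,40)→(4.5,29.5)  cross = 5·29.5 − 4.5·40 = -32.5000; (r_i+r_j)·cross = 9.5·-32.5000 = -308.7500
Σcross = 866.5000 → A = |Σcross|/2 = 433.2500 mm²
Σ(r_i+r_j)·cross = 30852.6250 → first moment M = |Σ|/6 = 5142.1042
R_c = M/A = 5142.1042/433.2500 = 11.8687 mm
θ = 121° = 2.111848 rad
V = θ·R_c·A = 2.111848·11.8687·433.2500 = 10859.344 mm³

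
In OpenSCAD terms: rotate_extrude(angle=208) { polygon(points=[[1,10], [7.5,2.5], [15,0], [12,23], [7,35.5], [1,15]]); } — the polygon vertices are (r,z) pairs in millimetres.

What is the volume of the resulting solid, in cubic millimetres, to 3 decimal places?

Volume = 8129.418 mm³

Profile (r,z), 6 vertices: (1,10) (7.5,2.5) (15,0) (12,23) (7,35.5) (1,15)
edge 0: (1,10)→(7.5,2.5)  cross = 1·2.5 − 7.5·10 = -72.5000; (r_i+r_j)·cross = 8.5·-72.5000 = -616.2500
edge 1: (7.5,2.5)→(15,0)  cross = 7.5·0 − 15·2.5 = -37.5000; (r_i+r_j)·cross = 22.5·-37.5000 = -843.7500
edge 2: (15,0)→(12,23)  cross = 15·23 − 12·0 = 345.0000; (r_i+r_j)·cross = 27·345.0000 = 9315.0000
edge 3: (12,23)→(7,35.5)  cross = 12·35.5 − 7·23 = 265.0000; (r_i+r_j)·cross = 19·265.0000 = 5035.0000
edge 4: (7,35.5)→(1,15)  cross = 7·15 − 1·35.5 = 69.5000; (r_i+r_j)·cross = 8·69.5000 = 556.0000
edge 5: (1,15)→(1,10)  cross = 1·10 − 1·15 = -5.0000; (r_i+r_j)·cross = 2·-5.0000 = -10.0000
Σcross = 564.5000 → A = |Σcross|/2 = 282.2500 mm²
Σ(r_i+r_j)·cross = 13436.0000 → first moment M = |Σ|/6 = 2239.3333
R_c = M/A = 2239.3333/282.2500 = 7.9339 mm
θ = 208° = 3.630285 rad
V = θ·R_c·A = 3.630285·7.9339·282.2500 = 8129.418 mm³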